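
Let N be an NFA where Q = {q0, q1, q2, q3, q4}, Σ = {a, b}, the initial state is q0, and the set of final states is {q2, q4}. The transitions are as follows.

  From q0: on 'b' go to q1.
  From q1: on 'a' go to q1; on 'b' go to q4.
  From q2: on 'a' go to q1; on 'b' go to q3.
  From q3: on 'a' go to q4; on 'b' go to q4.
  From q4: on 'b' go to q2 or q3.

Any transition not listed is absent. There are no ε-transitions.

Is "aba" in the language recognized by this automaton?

No

Start in {q0}.
Read 'a': q0→∅; now ∅.
The set is empty and remains empty for the remaining 2 symbols.
The final set ∅ contains no accepting state.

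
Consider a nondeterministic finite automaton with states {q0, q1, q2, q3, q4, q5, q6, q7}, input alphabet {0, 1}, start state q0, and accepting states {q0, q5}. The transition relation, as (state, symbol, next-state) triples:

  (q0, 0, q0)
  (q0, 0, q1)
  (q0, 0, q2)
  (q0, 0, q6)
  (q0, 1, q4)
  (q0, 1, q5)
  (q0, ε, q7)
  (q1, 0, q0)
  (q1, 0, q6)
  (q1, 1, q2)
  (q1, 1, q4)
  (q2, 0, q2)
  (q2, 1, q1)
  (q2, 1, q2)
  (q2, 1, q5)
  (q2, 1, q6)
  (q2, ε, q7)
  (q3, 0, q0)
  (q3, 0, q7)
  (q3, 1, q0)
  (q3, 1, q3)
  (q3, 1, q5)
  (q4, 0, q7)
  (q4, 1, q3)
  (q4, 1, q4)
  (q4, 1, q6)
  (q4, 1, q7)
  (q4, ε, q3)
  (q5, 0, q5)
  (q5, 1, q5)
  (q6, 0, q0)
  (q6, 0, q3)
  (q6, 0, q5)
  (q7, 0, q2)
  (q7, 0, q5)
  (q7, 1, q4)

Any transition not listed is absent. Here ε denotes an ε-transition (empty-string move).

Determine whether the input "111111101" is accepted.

Yes

Start: ε-closure({q0}) = {q0, q7}.
Read '1': {q0, q7} → {q3, q4, q5}.
Read '1': {q3, q4, q5} → {q0, q3, q4, q5, q6, q7}.
Read '1': {q0, q3, q4, q5, q6, q7} → {q0, q3, q4, q5, q6, q7}.
Read '1': {q0, q3, q4, q5, q6, q7} → {q0, q3, q4, q5, q6, q7}.
Read '1': {q0, q3, q4, q5, q6, q7} → {q0, q3, q4, q5, q6, q7}.
Read '1': {q0, q3, q4, q5, q6, q7} → {q0, q3, q4, q5, q6, q7}.
Read '1': {q0, q3, q4, q5, q6, q7} → {q0, q3, q4, q5, q6, q7}.
Read '0': {q0, q3, q4, q5, q6, q7} → {q0, q1, q2, q3, q5, q6, q7}.
Read '1': {q0, q1, q2, q3, q5, q6, q7} → {q0, q1, q2, q3, q4, q5, q6, q7}.
The final set {q0, q1, q2, q3, q4, q5, q6, q7} contains the accepting states q0, q5.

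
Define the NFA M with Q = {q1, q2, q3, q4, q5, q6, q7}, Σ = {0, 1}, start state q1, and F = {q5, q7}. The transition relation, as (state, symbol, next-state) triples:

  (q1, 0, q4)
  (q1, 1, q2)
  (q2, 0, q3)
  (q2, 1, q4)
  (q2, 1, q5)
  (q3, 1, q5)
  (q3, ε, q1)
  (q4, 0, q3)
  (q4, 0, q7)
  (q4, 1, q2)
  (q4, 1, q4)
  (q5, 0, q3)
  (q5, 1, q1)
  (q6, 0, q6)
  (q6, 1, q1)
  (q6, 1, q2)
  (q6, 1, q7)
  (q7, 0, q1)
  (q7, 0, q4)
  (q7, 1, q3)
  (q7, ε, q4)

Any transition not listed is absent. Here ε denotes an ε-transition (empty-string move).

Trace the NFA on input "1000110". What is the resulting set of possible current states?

Start in {q1}.
Read '1': q1→{q2}; now {q2}.
Read '0': q2→{q3}; union {q3}; ε-closure = {q1, q3}.
Read '0': q1→{q4}, q3→∅; now {q4}.
Read '0': q4→{q3, q7}; union {q3, q7}; ε-closure = {q1, q3, q4, q7}.
Read '1': q1→{q2}, q3→{q5}, q4→{q2, q4}, q7→{q3}; union {q2, q3, q4, q5}; ε-closure = {q1, q2, q3, q4, q5}.
Read '1': q1→{q2}, q2→{q4, q5}, q3→{q5}, q4→{q2, q4}, q5→{q1}; now {q1, q2, q4, q5}.
Read '0': q1→{q4}, q2→{q3}, q4→{q3, q7}, q5→{q3}; union {q3, q4, q7}; ε-closure = {q1, q3, q4, q7}.

{q1, q3, q4, q7}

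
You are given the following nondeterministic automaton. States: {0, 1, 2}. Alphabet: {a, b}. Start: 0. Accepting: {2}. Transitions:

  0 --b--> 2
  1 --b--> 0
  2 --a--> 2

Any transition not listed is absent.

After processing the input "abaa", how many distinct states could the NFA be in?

Start in {0}.
Read 'a': 0→∅; now ∅.
The set is empty and remains empty for the remaining 3 symbols.
That set has 0 states.

0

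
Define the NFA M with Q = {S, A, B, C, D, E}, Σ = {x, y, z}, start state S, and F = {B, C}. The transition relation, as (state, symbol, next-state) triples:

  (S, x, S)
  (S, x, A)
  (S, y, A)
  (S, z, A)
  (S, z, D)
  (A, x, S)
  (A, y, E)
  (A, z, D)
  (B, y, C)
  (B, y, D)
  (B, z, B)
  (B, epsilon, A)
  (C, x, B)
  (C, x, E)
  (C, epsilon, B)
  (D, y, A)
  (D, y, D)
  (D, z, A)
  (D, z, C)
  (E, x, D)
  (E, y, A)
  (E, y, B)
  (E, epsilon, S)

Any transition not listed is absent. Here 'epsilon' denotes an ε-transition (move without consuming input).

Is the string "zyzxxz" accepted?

Start in {S}.
Read 'z': {S} → {A, D}.
Read 'y': {A, D} → {S, A, D, E}.
Read 'z': {S, A, D, E} → {A, B, C, D}.
Read 'x': {A, B, C, D} → {S, A, B, E}.
Read 'x': {S, A, B, E} → {S, A, D}.
Read 'z': {S, A, D} → {A, B, C, D}.
The final set {A, B, C, D} contains the accepting states B, C.

Yes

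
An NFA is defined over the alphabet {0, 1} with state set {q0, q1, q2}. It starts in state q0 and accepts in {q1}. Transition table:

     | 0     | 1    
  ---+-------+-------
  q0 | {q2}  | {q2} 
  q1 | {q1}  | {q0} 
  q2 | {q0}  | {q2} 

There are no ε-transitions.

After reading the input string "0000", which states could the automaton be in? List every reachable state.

Start in {q0}.
Read '0': q0→{q2}; now {q2}.
Read '0': q2→{q0}; now {q0}.
Read '0': q0→{q2}; now {q2}.
Read '0': q2→{q0}; now {q0}.

{q0}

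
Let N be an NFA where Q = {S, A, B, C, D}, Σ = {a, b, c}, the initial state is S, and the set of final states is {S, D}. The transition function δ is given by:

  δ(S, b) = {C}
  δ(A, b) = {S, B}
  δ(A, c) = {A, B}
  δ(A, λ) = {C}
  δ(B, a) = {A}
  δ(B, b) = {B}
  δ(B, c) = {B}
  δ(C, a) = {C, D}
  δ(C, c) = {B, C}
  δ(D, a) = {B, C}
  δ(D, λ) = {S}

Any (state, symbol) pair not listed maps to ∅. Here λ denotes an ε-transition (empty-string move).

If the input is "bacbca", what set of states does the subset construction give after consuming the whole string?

Start in {S}.
Read 'b': {S} → {C}.
Read 'a': {C} → {S, C, D}.
Read 'c': {S, C, D} → {B, C}.
Read 'b': {B, C} → {B}.
Read 'c': {B} → {B}.
Read 'a': {B} → {A, C}.

{A, C}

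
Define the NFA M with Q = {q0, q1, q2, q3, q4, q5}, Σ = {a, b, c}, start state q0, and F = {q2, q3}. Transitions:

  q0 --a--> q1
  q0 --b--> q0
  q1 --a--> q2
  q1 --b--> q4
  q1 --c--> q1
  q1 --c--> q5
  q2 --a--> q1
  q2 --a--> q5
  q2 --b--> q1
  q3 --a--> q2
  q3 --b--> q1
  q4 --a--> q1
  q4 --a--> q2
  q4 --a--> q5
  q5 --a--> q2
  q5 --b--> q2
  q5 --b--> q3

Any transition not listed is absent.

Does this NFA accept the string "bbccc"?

Start in {q0}.
Read 'b': q0→{q0}; now {q0}.
Read 'b': q0→{q0}; now {q0}.
Read 'c': q0→∅; now ∅.
The set is empty and remains empty for the remaining 2 symbols.
The final set ∅ contains no accepting state.

No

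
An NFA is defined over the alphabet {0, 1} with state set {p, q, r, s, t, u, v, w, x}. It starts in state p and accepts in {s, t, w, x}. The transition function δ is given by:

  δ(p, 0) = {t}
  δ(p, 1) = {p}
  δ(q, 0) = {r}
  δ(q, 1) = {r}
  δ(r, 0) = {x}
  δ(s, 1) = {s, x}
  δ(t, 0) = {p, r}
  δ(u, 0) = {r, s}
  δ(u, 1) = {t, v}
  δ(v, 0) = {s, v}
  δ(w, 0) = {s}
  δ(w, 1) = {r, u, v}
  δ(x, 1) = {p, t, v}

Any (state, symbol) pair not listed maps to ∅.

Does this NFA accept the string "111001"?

Start in {p}.
Read '1': p→{p}; now {p}.
Read '1': p→{p}; now {p}.
Read '1': p→{p}; now {p}.
Read '0': p→{t}; now {t}.
Read '0': t→{p, r}; now {p, r}.
Read '1': p→{p}, r→∅; now {p}.
The final set {p} contains no accepting state.

No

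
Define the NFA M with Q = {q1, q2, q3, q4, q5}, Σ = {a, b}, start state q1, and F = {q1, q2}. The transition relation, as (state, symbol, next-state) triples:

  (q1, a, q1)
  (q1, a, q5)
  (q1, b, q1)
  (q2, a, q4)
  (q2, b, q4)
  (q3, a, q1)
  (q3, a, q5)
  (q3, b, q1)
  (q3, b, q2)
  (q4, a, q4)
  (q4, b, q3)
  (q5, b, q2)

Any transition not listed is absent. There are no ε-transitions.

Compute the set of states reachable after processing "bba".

Start in {q1}.
Read 'b': {q1} → {q1}.
Read 'b': {q1} → {q1}.
Read 'a': {q1} → {q1, q5}.

{q1, q5}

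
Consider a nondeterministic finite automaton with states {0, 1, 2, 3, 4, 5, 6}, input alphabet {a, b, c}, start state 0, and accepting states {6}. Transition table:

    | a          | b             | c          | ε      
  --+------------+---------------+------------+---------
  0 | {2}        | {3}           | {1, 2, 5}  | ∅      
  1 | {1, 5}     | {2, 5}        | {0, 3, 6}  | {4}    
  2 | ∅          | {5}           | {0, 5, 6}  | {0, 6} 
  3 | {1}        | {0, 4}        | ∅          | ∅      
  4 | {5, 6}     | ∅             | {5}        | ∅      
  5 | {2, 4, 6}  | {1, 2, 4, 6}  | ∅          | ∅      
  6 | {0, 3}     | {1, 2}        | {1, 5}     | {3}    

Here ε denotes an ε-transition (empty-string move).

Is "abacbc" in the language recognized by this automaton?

Start in {0}.
Read 'a': {0} → {0, 2, 3, 6}.
Read 'b': {0, 2, 3, 6} → {0, 1, 2, 3, 4, 5, 6}.
Read 'a': {0, 1, 2, 3, 4, 5, 6} → {0, 1, 2, 3, 4, 5, 6}.
Read 'c': {0, 1, 2, 3, 4, 5, 6} → {0, 1, 2, 3, 4, 5, 6}.
Read 'b': {0, 1, 2, 3, 4, 5, 6} → {0, 1, 2, 3, 4, 5, 6}.
Read 'c': {0, 1, 2, 3, 4, 5, 6} → {0, 1, 2, 3, 4, 5, 6}.
The final set {0, 1, 2, 3, 4, 5, 6} contains the accepting state 6.

Yes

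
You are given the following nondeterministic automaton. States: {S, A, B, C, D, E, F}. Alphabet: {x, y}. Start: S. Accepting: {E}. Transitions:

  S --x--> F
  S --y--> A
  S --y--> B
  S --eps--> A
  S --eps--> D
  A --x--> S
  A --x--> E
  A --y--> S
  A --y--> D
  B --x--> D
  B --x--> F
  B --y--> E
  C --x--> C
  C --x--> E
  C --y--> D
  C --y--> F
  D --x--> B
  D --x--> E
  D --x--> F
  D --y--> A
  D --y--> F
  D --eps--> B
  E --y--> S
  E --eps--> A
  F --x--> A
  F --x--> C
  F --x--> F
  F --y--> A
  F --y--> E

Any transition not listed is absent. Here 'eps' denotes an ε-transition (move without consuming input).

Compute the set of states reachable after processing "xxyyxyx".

Start: ε-closure({S}) = {S, A, B, D}.
Read 'x': S→{F}, A→{S, E}, B→{D, F}, D→{B, E, F}; union {S, B, D, E, F}; ε-closure = {S, A, B, D, E, F}.
Read 'x': S→{F}, A→{S, E}, B→{D, F}, D→{B, E, F}, E→∅, F→{A, C, F}; now {S, A, B, C, D, E, F}.
Read 'y': S→{A, B}, A→{S, D}, B→{E}, C→{D, F}, D→{A, F}, E→{S}, F→{A, E}; now {S, A, B, D, E, F}.
Read 'y': S→{A, B}, A→{S, D}, B→{E}, D→{A, F}, E→{S}, F→{A, E}; now {S, A, B, D, E, F}.
Read 'x': S→{F}, A→{S, E}, B→{D, F}, D→{B, E, F}, E→∅, F→{A, C, F}; now {S, A, B, C, D, E, F}.
Read 'y': S→{A, B}, A→{S, D}, B→{E}, C→{D, F}, D→{A, F}, E→{S}, F→{A, E}; now {S, A, B, D, E, F}.
Read 'x': S→{F}, A→{S, E}, B→{D, F}, D→{B, E, F}, E→∅, F→{A, C, F}; now {S, A, B, C, D, E, F}.

{S, A, B, C, D, E, F}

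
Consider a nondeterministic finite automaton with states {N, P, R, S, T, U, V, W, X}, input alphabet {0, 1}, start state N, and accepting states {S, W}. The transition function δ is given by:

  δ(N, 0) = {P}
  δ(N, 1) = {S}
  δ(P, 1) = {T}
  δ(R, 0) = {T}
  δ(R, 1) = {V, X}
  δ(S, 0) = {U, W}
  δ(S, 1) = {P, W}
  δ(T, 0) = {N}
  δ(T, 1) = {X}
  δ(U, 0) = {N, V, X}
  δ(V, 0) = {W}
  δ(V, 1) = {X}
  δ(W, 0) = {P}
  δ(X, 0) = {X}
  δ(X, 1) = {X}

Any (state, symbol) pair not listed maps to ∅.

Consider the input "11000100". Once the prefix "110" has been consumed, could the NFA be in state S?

Start in {N}.
Read '1': N→{S}; now {S}.
Read '1': S→{P, W}; now {P, W}.
Read '0': P→∅, W→{P}; now {P}.
State S is not in {P}.

No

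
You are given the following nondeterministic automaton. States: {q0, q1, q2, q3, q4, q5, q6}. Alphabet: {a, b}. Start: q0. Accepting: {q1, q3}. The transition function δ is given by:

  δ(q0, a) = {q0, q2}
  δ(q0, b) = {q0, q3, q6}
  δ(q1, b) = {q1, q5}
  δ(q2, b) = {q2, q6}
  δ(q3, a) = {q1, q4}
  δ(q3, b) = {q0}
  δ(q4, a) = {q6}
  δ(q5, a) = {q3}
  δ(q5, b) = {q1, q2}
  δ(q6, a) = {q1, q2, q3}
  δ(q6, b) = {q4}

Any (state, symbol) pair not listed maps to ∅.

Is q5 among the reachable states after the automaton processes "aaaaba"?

No

Start in {q0}.
Read 'a': q0→{q0, q2}; now {q0, q2}.
Read 'a': q0→{q0, q2}, q2→∅; now {q0, q2}.
Read 'a': q0→{q0, q2}, q2→∅; now {q0, q2}.
Read 'a': q0→{q0, q2}, q2→∅; now {q0, q2}.
Read 'b': q0→{q0, q3, q6}, q2→{q2, q6}; now {q0, q2, q3, q6}.
Read 'a': q0→{q0, q2}, q2→∅, q3→{q1, q4}, q6→{q1, q2, q3}; now {q0, q1, q2, q3, q4}.
State q5 is not in {q0, q1, q2, q3, q4}.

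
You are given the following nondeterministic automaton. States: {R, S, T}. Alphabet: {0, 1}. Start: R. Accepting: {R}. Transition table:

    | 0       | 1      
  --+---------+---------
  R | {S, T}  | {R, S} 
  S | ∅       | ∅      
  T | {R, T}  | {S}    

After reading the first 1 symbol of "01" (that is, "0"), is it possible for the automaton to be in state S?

Yes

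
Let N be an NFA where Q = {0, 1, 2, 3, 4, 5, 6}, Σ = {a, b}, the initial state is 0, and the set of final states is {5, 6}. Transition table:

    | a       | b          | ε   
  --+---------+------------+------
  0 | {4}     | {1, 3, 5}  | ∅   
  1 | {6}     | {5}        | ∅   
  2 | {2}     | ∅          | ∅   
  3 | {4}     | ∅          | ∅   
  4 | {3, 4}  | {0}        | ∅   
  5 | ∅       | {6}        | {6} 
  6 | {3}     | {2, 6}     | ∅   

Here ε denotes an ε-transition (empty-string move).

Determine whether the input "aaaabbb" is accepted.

Yes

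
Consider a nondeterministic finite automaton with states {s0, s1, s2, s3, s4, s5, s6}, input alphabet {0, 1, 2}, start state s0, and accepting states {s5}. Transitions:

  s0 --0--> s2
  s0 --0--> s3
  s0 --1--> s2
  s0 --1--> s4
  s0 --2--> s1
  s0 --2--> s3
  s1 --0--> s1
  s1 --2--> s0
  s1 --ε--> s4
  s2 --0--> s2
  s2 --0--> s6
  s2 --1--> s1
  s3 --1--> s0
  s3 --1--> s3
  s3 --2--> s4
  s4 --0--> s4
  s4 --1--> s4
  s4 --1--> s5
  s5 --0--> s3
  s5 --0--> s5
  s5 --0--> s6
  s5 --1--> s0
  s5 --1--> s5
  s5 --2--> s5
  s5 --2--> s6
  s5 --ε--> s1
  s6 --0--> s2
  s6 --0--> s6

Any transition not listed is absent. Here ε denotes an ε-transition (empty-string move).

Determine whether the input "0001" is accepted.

Start in {s0}.
Read '0': {s0} → {s2, s3}.
Read '0': {s2, s3} → {s2, s6}.
Read '0': {s2, s6} → {s2, s6}.
Read '1': {s2, s6} → {s1, s4}.
The final set {s1, s4} contains no accepting state.

No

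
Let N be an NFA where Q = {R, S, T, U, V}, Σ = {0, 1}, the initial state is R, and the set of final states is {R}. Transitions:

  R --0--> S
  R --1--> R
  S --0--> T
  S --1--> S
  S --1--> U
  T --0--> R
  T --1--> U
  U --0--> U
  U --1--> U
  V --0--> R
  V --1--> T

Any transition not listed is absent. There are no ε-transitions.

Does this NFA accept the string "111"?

Yes

Start in {R}.
Read '1': R→{R}; now {R}.
Read '1': R→{R}; now {R}.
Read '1': R→{R}; now {R}.
The final set {R} contains the accepting state R.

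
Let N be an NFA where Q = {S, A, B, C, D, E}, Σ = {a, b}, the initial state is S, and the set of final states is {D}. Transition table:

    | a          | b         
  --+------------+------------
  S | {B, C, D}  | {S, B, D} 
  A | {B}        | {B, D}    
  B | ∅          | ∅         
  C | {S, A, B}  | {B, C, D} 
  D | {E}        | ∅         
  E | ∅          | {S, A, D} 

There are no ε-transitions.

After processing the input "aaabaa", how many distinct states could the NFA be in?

3

Start in {S}.
Read 'a': S→{B, C, D}; now {B, C, D}.
Read 'a': B→∅, C→{S, A, B}, D→{E}; now {S, A, B, E}.
Read 'a': S→{B, C, D}, A→{B}, B→∅, E→∅; now {B, C, D}.
Read 'b': B→∅, C→{B, C, D}, D→∅; now {B, C, D}.
Read 'a': B→∅, C→{S, A, B}, D→{E}; now {S, A, B, E}.
Read 'a': S→{B, C, D}, A→{B}, B→∅, E→∅; now {B, C, D}.
That set has 3 states.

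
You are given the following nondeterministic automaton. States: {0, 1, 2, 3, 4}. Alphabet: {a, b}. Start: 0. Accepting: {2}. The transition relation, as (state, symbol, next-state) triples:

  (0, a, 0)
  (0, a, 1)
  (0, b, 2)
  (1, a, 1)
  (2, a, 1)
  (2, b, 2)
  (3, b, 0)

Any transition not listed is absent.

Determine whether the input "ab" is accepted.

Start in {0}.
Read 'a': 0→{0, 1}; now {0, 1}.
Read 'b': 0→{2}, 1→∅; now {2}.
The final set {2} contains the accepting state 2.

Yes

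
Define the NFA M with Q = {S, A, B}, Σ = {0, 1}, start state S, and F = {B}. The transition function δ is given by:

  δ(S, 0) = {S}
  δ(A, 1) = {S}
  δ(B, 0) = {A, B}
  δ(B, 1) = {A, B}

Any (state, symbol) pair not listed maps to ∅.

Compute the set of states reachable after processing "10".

∅

Start in {S}.
Read '1': S→∅; now ∅.
The set is empty and remains empty for the remaining 1 symbol.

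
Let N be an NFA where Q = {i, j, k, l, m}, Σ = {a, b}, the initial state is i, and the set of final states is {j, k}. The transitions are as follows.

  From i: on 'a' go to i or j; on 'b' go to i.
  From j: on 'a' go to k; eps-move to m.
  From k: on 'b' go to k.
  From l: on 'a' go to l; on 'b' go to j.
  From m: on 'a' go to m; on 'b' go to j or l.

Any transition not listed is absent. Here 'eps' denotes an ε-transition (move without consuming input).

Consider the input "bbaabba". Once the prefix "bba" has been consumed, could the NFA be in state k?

No

Start in {i}.
Read 'b': i→{i}; now {i}.
Read 'b': i→{i}; now {i}.
Read 'a': i→{i, j}; union {i, j}; ε-closure = {i, j, m}.
State k is not in {i, j, m}.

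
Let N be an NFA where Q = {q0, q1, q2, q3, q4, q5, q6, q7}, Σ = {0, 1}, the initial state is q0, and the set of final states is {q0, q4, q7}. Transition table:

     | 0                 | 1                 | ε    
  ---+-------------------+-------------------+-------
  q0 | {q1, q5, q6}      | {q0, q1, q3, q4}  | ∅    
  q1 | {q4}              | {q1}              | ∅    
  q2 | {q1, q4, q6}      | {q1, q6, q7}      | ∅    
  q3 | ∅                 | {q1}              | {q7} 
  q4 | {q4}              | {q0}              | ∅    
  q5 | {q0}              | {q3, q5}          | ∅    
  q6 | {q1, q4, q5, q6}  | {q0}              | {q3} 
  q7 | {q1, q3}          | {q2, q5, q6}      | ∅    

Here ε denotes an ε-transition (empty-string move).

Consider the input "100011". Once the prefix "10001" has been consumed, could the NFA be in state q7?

Yes

Start in {q0}.
Read '1': {q0} → {q0, q1, q3, q4, q7}.
Read '0': {q0, q1, q3, q4, q7} → {q1, q3, q4, q5, q6, q7}.
Read '0': {q1, q3, q4, q5, q6, q7} → {q0, q1, q3, q4, q5, q6, q7}.
Read '0': {q0, q1, q3, q4, q5, q6, q7} → {q0, q1, q3, q4, q5, q6, q7}.
Read '1': {q0, q1, q3, q4, q5, q6, q7} → {q0, q1, q2, q3, q4, q5, q6, q7}.
State q7 is in {q0, q1, q2, q3, q4, q5, q6, q7}.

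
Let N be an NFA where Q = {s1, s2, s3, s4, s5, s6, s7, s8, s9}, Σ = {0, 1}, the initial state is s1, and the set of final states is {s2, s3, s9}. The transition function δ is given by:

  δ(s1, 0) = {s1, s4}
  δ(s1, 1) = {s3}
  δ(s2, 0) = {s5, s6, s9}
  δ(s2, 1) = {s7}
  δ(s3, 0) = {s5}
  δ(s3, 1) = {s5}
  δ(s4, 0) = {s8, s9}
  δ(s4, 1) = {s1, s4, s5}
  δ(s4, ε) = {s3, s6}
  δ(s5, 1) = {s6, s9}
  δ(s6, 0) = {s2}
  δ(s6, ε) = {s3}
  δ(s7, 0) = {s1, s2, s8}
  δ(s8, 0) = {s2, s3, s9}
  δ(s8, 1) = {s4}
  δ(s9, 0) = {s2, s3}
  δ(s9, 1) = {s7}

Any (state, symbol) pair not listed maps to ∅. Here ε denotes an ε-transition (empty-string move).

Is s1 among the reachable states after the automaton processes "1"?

No

Start in {s1}.
Read '1': s1→{s3}; now {s3}.
State s1 is not in {s3}.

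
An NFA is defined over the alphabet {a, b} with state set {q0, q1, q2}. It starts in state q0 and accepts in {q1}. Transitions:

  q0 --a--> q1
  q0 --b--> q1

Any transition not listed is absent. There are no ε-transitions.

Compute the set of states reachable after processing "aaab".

∅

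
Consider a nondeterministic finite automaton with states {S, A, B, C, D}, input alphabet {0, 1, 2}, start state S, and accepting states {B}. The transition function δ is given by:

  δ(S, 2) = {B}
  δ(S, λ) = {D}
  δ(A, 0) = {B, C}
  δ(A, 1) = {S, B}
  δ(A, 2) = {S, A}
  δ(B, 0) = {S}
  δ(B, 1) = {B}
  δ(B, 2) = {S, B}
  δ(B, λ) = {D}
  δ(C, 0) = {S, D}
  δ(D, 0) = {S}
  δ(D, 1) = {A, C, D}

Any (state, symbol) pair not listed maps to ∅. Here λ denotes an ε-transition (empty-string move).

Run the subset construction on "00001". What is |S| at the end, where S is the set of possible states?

3

Start: ε-closure({S}) = {S, D}.
Read '0': {S, D} → {S, D}.
Read '0': {S, D} → {S, D}.
Read '0': {S, D} → {S, D}.
Read '0': {S, D} → {S, D}.
Read '1': {S, D} → {A, C, D}.
That set has 3 states.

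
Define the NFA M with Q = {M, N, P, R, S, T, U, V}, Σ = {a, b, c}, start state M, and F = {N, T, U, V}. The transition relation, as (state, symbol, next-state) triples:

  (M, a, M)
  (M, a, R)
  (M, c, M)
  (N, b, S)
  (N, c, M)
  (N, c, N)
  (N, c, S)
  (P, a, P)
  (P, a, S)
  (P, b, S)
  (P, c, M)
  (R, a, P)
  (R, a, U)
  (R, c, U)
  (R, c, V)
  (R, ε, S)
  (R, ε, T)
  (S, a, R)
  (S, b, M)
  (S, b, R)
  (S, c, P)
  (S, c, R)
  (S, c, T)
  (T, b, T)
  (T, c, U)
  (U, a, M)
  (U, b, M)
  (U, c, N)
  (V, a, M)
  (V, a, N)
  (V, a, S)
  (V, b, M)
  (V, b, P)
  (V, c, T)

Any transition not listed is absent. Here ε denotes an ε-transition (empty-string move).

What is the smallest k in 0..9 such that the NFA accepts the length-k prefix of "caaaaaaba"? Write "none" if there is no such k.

Start in {M}.
Read 'c': M→{M}; now {M}.
Read 'a': M→{M, R}; union {M, R}; ε-closure = {M, R, S, T}.
None of the earlier sets intersect F, but {M, R, S, T} does.

2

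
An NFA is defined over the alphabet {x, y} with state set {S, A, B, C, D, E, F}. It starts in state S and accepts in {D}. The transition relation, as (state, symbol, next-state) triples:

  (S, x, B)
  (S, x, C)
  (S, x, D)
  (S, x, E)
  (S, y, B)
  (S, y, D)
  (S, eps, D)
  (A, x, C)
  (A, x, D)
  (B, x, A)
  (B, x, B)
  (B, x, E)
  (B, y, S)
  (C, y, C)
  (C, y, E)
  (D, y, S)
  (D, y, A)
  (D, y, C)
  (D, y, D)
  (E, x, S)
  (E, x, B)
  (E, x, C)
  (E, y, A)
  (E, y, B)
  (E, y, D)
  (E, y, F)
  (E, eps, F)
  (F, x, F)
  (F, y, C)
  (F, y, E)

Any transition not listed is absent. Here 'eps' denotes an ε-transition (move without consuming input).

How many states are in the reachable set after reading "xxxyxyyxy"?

Start: ε-closure({S}) = {S, D}.
Read 'x': S→{B, C, D, E}, D→∅; union {B, C, D, E}; ε-closure = {B, C, D, E, F}.
Read 'x': B→{A, B, E}, C→∅, D→∅, E→{S, B, C}, F→{F}; union {S, A, B, C, E, F}; ε-closure = {S, A, B, C, D, E, F}.
Read 'x': S→{B, C, D, E}, A→{C, D}, B→{A, B, E}, C→∅, D→∅, E→{S, B, C}, F→{F}; now {S, A, B, C, D, E, F}.
Read 'y': S→{B, D}, A→∅, B→{S}, C→{C, E}, D→{S, A, C, D}, E→{A, B, D, F}, F→{C, E}; now {S, A, B, C, D, E, F}.
Read 'x': S→{B, C, D, E}, A→{C, D}, B→{A, B, E}, C→∅, D→∅, E→{S, B, C}, F→{F}; now {S, A, B, C, D, E, F}.
Read 'y': S→{B, D}, A→∅, B→{S}, C→{C, E}, D→{S, A, C, D}, E→{A, B, D, F}, F→{C, E}; now {S, A, B, C, D, E, F}.
Read 'y': S→{B, D}, A→∅, B→{S}, C→{C, E}, D→{S, A, C, D}, E→{A, B, D, F}, F→{C, E}; now {S, A, B, C, D, E, F}.
Read 'x': S→{B, C, D, E}, A→{C, D}, B→{A, B, E}, C→∅, D→∅, E→{S, B, C}, F→{F}; now {S, A, B, C, D, E, F}.
Read 'y': S→{B, D}, A→∅, B→{S}, C→{C, E}, D→{S, A, C, D}, E→{A, B, D, F}, F→{C, E}; now {S, A, B, C, D, E, F}.
That set has 7 states.

7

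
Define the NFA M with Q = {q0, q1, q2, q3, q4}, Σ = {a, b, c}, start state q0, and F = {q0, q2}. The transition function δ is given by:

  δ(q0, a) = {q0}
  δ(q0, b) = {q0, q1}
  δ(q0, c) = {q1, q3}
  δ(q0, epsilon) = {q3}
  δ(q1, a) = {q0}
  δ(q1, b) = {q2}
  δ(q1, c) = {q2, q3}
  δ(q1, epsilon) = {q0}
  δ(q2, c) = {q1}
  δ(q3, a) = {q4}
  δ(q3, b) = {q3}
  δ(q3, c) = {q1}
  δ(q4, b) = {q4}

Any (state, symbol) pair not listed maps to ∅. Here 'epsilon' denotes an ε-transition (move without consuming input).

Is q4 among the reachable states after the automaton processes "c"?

No

Start: ε-closure({q0}) = {q0, q3}.
Read 'c': q0→{q1, q3}, q3→{q1}; union {q1, q3}; ε-closure = {q0, q1, q3}.
State q4 is not in {q0, q1, q3}.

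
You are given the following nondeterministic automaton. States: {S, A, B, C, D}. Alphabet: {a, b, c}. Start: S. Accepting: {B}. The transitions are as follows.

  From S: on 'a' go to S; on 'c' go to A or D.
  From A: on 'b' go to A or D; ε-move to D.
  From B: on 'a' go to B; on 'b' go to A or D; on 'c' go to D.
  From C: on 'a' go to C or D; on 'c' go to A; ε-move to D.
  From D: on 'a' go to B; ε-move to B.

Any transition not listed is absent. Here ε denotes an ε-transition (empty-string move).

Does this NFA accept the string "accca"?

Yes

Start in {S}.
Read 'a': S→{S}; now {S}.
Read 'c': S→{A, D}; union {A, D}; ε-closure = {A, B, D}.
Read 'c': A→∅, B→{D}, D→∅; union {D}; ε-closure = {B, D}.
Read 'c': B→{D}, D→∅; union {D}; ε-closure = {B, D}.
Read 'a': B→{B}, D→{B}; now {B}.
The final set {B} contains the accepting state B.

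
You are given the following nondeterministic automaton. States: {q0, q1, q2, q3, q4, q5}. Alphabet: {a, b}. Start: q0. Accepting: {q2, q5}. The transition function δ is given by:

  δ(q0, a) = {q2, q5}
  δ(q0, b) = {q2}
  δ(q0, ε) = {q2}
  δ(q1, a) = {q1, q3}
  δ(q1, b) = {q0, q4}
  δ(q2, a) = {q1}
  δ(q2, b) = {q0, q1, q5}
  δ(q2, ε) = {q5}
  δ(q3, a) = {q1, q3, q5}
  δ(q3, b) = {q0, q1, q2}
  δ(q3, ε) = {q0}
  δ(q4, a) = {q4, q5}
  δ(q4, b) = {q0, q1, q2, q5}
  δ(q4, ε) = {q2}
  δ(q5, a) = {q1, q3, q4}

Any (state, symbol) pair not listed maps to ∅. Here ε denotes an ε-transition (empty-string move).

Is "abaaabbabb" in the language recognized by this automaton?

Yes

Start: ε-closure({q0}) = {q0, q2, q5}.
Read 'a': {q0, q2, q5} → {q0, q1, q2, q3, q4, q5}.
Read 'b': {q0, q1, q2, q3, q4, q5} → {q0, q1, q2, q4, q5}.
Read 'a': {q0, q1, q2, q4, q5} → {q0, q1, q2, q3, q4, q5}.
Read 'a': {q0, q1, q2, q3, q4, q5} → {q0, q1, q2, q3, q4, q5}.
Read 'a': {q0, q1, q2, q3, q4, q5} → {q0, q1, q2, q3, q4, q5}.
Read 'b': {q0, q1, q2, q3, q4, q5} → {q0, q1, q2, q4, q5}.
Read 'b': {q0, q1, q2, q4, q5} → {q0, q1, q2, q4, q5}.
Read 'a': {q0, q1, q2, q4, q5} → {q0, q1, q2, q3, q4, q5}.
Read 'b': {q0, q1, q2, q3, q4, q5} → {q0, q1, q2, q4, q5}.
Read 'b': {q0, q1, q2, q4, q5} → {q0, q1, q2, q4, q5}.
The final set {q0, q1, q2, q4, q5} contains the accepting states q2, q5.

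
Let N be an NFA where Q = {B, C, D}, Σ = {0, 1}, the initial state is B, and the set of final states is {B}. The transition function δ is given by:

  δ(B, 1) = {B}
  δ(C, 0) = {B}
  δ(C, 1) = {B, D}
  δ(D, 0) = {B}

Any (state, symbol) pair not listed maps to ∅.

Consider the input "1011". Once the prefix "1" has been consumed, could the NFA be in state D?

No

Start in {B}.
Read '1': {B} → {B}.
State D is not in {B}.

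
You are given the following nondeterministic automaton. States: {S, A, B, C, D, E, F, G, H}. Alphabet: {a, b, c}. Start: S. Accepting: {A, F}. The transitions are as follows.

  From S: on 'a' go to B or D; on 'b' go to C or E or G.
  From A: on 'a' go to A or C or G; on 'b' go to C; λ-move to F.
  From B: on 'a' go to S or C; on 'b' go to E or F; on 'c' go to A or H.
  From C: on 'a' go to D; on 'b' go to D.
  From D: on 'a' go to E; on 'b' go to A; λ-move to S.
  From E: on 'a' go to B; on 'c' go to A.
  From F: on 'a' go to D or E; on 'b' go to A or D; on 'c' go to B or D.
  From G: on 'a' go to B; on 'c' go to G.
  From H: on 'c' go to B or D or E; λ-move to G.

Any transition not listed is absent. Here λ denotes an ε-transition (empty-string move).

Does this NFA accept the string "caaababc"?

Start in {S}.
Read 'c': {S} → ∅.
The set is empty and remains empty for the remaining 7 symbols.
The final set ∅ contains no accepting state.

No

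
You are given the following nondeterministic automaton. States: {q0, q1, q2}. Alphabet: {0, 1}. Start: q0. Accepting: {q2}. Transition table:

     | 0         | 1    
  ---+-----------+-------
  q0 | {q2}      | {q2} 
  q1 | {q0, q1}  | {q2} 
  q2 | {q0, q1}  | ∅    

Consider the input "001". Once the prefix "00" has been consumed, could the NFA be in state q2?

No

Start in {q0}.
Read '0': {q0} → {q2}.
Read '0': {q2} → {q0, q1}.
State q2 is not in {q0, q1}.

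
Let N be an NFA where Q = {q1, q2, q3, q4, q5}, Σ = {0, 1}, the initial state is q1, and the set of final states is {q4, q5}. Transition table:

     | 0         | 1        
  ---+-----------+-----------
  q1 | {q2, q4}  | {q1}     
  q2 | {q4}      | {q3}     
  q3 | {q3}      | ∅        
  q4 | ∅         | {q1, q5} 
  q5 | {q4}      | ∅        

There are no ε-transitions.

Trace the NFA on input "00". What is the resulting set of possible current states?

Start in {q1}.
Read '0': q1→{q2, q4}; now {q2, q4}.
Read '0': q2→{q4}, q4→∅; now {q4}.

{q4}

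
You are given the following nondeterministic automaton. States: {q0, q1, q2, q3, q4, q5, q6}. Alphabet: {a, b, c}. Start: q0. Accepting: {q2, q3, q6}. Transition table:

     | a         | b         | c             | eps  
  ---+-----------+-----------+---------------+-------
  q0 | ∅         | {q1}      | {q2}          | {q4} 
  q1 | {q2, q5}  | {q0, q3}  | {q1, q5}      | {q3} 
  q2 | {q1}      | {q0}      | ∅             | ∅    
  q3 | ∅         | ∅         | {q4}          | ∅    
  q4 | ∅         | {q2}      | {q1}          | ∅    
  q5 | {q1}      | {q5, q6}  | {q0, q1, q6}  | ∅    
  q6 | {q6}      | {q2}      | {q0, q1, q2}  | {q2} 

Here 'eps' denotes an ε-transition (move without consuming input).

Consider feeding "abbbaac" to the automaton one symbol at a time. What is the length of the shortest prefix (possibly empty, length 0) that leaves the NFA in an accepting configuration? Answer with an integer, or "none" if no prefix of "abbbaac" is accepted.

none

Start: ε-closure({q0}) = {q0, q4}.
Read 'a': q0→∅, q4→∅; now ∅.
The set is empty and remains empty for the remaining 6 symbols.
No reachable set along the way intersects F.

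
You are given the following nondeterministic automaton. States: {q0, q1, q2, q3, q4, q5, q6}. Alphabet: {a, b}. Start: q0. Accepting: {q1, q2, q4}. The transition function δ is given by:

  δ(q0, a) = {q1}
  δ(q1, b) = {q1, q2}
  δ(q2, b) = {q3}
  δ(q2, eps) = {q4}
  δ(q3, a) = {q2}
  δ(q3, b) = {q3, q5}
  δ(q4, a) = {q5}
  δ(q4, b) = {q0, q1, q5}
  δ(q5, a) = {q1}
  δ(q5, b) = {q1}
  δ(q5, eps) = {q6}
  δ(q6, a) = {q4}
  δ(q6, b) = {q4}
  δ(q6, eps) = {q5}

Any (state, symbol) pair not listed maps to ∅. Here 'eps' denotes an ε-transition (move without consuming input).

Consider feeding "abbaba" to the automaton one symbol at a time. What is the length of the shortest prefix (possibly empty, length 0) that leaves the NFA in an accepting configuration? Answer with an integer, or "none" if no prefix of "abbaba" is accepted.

Start in {q0}.
Read 'a': {q0} → {q1}.
None of the earlier sets intersect F, but {q1} does.

1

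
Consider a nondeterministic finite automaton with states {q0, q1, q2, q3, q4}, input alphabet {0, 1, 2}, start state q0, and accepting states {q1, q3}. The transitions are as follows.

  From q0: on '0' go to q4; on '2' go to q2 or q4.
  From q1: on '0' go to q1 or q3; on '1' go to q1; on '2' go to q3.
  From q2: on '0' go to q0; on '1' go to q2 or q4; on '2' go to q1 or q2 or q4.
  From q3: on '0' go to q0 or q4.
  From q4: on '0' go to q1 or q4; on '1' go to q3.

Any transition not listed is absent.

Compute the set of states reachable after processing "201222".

∅

Start in {q0}.
Read '2': {q0} → {q2, q4}.
Read '0': {q2, q4} → {q0, q1, q4}.
Read '1': {q0, q1, q4} → {q1, q3}.
Read '2': {q1, q3} → {q3}.
Read '2': {q3} → ∅.
The set is empty and remains empty for the remaining 1 symbol.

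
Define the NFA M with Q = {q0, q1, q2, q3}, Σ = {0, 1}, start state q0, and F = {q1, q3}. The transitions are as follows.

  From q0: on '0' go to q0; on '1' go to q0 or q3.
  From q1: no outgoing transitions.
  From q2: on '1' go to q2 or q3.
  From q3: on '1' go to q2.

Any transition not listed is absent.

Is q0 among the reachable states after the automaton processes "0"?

Yes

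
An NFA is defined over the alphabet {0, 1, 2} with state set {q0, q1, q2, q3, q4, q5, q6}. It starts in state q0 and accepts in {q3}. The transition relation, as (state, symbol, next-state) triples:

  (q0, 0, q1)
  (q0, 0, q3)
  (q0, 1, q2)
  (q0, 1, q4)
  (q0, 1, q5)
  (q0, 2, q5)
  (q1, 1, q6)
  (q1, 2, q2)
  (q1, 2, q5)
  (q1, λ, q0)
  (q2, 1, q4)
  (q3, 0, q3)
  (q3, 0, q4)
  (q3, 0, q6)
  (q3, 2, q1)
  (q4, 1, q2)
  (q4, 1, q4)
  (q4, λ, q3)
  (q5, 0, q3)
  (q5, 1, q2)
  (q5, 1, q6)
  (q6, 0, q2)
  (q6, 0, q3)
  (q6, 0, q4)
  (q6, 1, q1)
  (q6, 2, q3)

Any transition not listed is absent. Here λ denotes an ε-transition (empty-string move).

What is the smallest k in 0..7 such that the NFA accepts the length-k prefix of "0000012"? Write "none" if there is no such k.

1

Start in {q0}.
Read '0': q0→{q1, q3}; union {q1, q3}; ε-closure = {q0, q1, q3}.
None of the earlier sets intersect F, but {q0, q1, q3} does.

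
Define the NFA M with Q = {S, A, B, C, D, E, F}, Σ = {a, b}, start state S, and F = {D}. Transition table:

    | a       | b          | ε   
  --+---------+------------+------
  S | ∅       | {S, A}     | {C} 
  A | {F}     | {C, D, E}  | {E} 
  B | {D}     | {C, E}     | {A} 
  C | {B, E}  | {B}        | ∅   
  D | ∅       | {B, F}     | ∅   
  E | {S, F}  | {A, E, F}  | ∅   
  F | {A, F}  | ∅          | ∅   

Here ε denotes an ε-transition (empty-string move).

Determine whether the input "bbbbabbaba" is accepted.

Start: ε-closure({S}) = {S, C}.
Read 'b': {S, C} → {S, A, B, C, E}.
Read 'b': {S, A, B, C, E} → {S, A, B, C, D, E, F}.
Read 'b': {S, A, B, C, D, E, F} → {S, A, B, C, D, E, F}.
Read 'b': {S, A, B, C, D, E, F} → {S, A, B, C, D, E, F}.
Read 'a': {S, A, B, C, D, E, F} → {S, A, B, C, D, E, F}.
Read 'b': {S, A, B, C, D, E, F} → {S, A, B, C, D, E, F}.
Read 'b': {S, A, B, C, D, E, F} → {S, A, B, C, D, E, F}.
Read 'a': {S, A, B, C, D, E, F} → {S, A, B, C, D, E, F}.
Read 'b': {S, A, B, C, D, E, F} → {S, A, B, C, D, E, F}.
Read 'a': {S, A, B, C, D, E, F} → {S, A, B, C, D, E, F}.
The final set {S, A, B, C, D, E, F} contains the accepting state D.

Yes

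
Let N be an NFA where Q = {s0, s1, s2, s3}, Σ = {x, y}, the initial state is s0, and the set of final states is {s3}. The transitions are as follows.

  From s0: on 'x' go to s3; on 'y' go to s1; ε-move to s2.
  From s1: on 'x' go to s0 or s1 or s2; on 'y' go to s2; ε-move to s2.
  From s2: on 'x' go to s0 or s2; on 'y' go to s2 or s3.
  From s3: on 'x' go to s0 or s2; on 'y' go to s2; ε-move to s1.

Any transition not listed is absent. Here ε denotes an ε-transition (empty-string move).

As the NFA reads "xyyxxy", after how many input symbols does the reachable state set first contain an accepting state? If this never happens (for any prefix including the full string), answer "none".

1

Start: ε-closure({s0}) = {s0, s2}.
Read 'x': s0→{s3}, s2→{s0, s2}; union {s0, s2, s3}; ε-closure = {s0, s1, s2, s3}.
None of the earlier sets intersect F, but {s0, s1, s2, s3} does.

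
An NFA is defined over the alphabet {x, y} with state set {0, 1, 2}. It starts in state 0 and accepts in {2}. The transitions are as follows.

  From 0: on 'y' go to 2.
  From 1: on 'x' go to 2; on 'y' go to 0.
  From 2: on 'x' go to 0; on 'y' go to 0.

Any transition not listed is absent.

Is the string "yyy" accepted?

Yes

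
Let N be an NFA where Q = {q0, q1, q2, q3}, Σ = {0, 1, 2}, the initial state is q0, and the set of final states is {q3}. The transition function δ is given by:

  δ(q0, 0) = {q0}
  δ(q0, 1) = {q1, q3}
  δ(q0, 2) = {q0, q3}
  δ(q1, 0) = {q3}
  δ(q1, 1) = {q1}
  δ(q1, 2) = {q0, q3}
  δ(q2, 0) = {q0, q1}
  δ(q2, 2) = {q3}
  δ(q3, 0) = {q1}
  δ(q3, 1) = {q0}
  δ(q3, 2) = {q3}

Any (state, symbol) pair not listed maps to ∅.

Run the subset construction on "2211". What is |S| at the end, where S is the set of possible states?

3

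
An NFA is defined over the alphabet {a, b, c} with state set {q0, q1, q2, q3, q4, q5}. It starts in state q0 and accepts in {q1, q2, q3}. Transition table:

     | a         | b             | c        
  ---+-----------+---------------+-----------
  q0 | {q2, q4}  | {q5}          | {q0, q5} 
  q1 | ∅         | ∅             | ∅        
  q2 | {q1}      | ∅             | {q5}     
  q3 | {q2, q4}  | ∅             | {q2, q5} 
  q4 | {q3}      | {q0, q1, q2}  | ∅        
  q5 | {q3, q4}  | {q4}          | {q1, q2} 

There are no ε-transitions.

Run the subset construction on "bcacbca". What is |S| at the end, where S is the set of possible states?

Start in {q0}.
Read 'b': q0→{q5}; now {q5}.
Read 'c': q5→{q1, q2}; now {q1, q2}.
Read 'a': q1→∅, q2→{q1}; now {q1}.
Read 'c': q1→∅; now ∅.
The set is empty and remains empty for the remaining 3 symbols.
That set has 0 states.

0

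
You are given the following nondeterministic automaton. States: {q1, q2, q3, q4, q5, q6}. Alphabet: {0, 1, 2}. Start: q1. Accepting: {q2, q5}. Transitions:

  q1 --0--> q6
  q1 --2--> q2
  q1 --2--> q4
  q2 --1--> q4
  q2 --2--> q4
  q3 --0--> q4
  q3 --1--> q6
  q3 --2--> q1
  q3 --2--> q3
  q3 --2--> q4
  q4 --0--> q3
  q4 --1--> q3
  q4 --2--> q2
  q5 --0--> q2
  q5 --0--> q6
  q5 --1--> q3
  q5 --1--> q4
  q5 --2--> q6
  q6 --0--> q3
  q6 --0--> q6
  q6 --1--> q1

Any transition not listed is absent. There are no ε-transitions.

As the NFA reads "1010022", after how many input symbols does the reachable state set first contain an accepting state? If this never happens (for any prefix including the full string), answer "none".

none

Start in {q1}.
Read '1': q1→∅; now ∅.
The set is empty and remains empty for the remaining 6 symbols.
No reachable set along the way intersects F.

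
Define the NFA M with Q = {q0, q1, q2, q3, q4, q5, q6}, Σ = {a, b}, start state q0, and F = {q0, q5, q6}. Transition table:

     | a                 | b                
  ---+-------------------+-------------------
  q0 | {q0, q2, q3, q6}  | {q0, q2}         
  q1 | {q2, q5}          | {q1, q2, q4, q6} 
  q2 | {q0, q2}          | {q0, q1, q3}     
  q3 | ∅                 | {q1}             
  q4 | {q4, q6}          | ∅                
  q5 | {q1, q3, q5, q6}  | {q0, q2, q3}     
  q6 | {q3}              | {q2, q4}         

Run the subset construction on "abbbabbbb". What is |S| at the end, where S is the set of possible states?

Start in {q0}.
Read 'a': q0→{q0, q2, q3, q6}; now {q0, q2, q3, q6}.
Read 'b': q0→{q0, q2}, q2→{q0, q1, q3}, q3→{q1}, q6→{q2, q4}; now {q0, q1, q2, q3, q4}.
Read 'b': q0→{q0, q2}, q1→{q1, q2, q4, q6}, q2→{q0, q1, q3}, q3→{q1}, q4→∅; now {q0, q1, q2, q3, q4, q6}.
Read 'b': q0→{q0, q2}, q1→{q1, q2, q4, q6}, q2→{q0, q1, q3}, q3→{q1}, q4→∅, q6→{q2, q4}; now {q0, q1, q2, q3, q4, q6}.
Read 'a': q0→{q0, q2, q3, q6}, q1→{q2, q5}, q2→{q0, q2}, q3→∅, q4→{q4, q6}, q6→{q3}; now {q0, q2, q3, q4, q5, q6}.
Read 'b': q0→{q0, q2}, q2→{q0, q1, q3}, q3→{q1}, q4→∅, q5→{q0, q2, q3}, q6→{q2, q4}; now {q0, q1, q2, q3, q4}.
Read 'b': q0→{q0, q2}, q1→{q1, q2, q4, q6}, q2→{q0, q1, q3}, q3→{q1}, q4→∅; now {q0, q1, q2, q3, q4, q6}.
Read 'b': q0→{q0, q2}, q1→{q1, q2, q4, q6}, q2→{q0, q1, q3}, q3→{q1}, q4→∅, q6→{q2, q4}; now {q0, q1, q2, q3, q4, q6}.
Read 'b': q0→{q0, q2}, q1→{q1, q2, q4, q6}, q2→{q0, q1, q3}, q3→{q1}, q4→∅, q6→{q2, q4}; now {q0, q1, q2, q3, q4, q6}.
That set has 6 states.

6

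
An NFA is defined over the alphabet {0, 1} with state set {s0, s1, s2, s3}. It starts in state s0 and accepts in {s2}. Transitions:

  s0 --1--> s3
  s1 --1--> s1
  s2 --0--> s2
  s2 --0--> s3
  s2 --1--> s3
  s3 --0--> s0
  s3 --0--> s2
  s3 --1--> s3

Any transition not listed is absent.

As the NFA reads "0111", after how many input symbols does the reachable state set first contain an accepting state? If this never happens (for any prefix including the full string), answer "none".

Start in {s0}.
Read '0': s0→∅; now ∅.
The set is empty and remains empty for the remaining 3 symbols.
No reachable set along the way intersects F.

none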